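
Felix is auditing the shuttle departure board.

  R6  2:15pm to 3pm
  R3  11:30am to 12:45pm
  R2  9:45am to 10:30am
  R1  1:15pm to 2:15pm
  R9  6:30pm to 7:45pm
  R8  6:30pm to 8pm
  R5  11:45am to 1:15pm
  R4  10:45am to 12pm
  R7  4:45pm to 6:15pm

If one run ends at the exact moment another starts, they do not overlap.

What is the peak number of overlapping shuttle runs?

3

Sort all start/end points and keep a running count:
9:45am start R2 → 1
10:30am end R2 → 0
10:45am start R4 → 1
11:30am start R3 → 2
11:45am start R5 → 3
12pm end R4 → 2
12:45pm end R3 → 1
1:15pm end R5 → 0
1:15pm start R1 → 1
2:15pm end R1 → 0
2:15pm start R6 → 1
3pm end R6 → 0
4:45pm start R7 → 1
6:15pm end R7 → 0
6:30pm start R8 → 1
6:30pm start R9 → 2
7:45pm end R9 → 1
8pm end R8 → 0
Peak is 3, at 11:45am (R3, R4, R5).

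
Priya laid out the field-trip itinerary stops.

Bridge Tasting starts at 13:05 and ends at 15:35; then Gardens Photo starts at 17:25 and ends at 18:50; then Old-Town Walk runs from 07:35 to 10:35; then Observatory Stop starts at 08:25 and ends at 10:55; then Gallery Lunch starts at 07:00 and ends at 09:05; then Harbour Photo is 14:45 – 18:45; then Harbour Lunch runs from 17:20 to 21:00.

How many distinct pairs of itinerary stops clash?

Sorted by start: Gallery Lunch, Old-Town Walk, Observatory Stop, Bridge Tasting, Harbour Photo, Harbour Lunch, Gardens Photo.
Old-Town Walk starts before Gallery Lunch ends → Gallery Lunch and Old-Town Walk overlap.
Observatory Stop starts before Gallery Lunch ends → Gallery Lunch and Observatory Stop overlap.
Bridge Tasting starts after Gallery Lunch ends; Gallery Lunch is clear from here.
Observatory Stop starts before Old-Town Walk ends → Old-Town Walk and Observatory Stop overlap.
Bridge Tasting starts after Old-Town Walk ends; Old-Town Walk is clear from here.
Bridge Tasting starts after Observatory Stop ends; Observatory Stop is clear from here.
Harbour Photo starts before Bridge Tasting ends → Bridge Tasting and Harbour Photo overlap.
Harbour Lunch starts after Bridge Tasting ends; Bridge Tasting is clear from here.
Harbour Lunch starts before Harbour Photo ends → Harbour Photo and Harbour Lunch overlap.
Gardens Photo starts before Harbour Photo ends → Harbour Photo and Gardens Photo overlap.
Gardens Photo starts before Harbour Lunch ends → Harbour Lunch and Gardens Photo overlap.
Overlapping pairs: Bridge Tasting & Harbour Photo, Gallery Lunch & Observatory Stop, Gallery Lunch & Old-Town Walk, Gardens Photo & Harbour Lunch, Gardens Photo & Harbour Photo, Harbour Lunch & Harbour Photo, Observatory Stop & Old-Town Walk — 7 in total.

7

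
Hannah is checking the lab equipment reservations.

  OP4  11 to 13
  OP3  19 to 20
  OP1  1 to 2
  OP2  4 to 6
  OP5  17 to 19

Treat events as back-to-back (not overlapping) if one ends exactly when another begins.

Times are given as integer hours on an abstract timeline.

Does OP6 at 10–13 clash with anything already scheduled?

OP1: ends 2 at or before OP6 starts 10 → clear.
OP2: ends 6 at or before OP6 starts 10 → clear.
OP4: starts 11 before OP6 ends 13, and ends 13 after OP6 starts 10 → overlap.
OP5: starts 17 at or after OP6 ends 13 → clear.
OP3: starts 19 at or after OP6 ends 13 → clear.
OP6 overlaps OP4.

Yes — it overlaps OP4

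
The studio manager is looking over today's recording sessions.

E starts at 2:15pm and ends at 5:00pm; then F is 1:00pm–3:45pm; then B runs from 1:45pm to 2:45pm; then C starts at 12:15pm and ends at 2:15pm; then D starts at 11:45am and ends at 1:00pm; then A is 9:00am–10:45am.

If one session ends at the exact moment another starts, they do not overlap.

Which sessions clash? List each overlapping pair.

Sorted by start: A, D, C, F, B, E.
D starts after A ends, so nothing later overlaps A either.
C starts before D ends → D and C overlap.
F starts exactly when D ends (back-to-back, no overlap), so nothing later overlaps D either.
F starts before C ends → C and F overlap.
B starts before C ends → C and B overlap.
E starts exactly when C ends (back-to-back, no overlap).
B starts before F ends → F and B overlap.
E starts before F ends → F and E overlap.
E starts before B ends → B and E overlap.

B & C, B & E, B & F, C & D, C & F, E & F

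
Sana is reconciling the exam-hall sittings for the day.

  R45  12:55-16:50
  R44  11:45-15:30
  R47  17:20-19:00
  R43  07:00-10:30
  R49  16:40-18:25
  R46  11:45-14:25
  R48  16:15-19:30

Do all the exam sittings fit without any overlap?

Sorted by start: R43, R44, R46, R45, R48, R49, R47.
R44 starts after R43 ends, so R43 has no further overlaps.
R46 starts before R44 ends → R44 and R46 overlap.
That's a conflict, so the schedule is not conflict-free.

No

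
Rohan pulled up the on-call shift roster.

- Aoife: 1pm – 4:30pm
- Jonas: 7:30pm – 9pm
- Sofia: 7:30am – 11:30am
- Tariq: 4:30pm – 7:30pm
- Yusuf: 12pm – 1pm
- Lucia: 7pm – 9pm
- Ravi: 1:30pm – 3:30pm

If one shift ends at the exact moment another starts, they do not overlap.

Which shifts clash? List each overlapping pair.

Check each pair: they overlap iff neither finishes before the other starts.
Sorted by start: Sofia, Yusuf, Aoife, Ravi, Tariq, Lucia, Jonas.
Yusuf starts after Sofia ends; Sofia is clear from here.
Aoife starts exactly when Yusuf ends (back-to-back, no overlap); Yusuf is clear from here.
Ravi starts before Aoife ends → Aoife and Ravi overlap.
Tariq starts exactly when Aoife ends (back-to-back, no overlap); Aoife is clear from here.
Tariq starts after Ravi ends; Ravi is clear from here.
Lucia starts before Tariq ends → Tariq and Lucia overlap.
Jonas starts exactly when Tariq ends (back-to-back, no overlap).
Jonas starts before Lucia ends → Lucia and Jonas overlap.

Aoife & Ravi, Jonas & Lucia, Lucia & Tariq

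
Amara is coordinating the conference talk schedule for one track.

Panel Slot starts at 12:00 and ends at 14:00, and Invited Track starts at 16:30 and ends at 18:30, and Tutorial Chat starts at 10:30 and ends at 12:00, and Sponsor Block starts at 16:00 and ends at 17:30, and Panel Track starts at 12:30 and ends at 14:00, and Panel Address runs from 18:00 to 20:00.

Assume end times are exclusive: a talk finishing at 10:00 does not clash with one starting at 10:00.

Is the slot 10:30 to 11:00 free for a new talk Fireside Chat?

Tutorial Chat: starts 10:30 before Fireside Chat ends 11:00, and ends 12:00 after Fireside Chat starts 10:30 → overlap.
Panel Slot: starts 12:00 at or after Fireside Chat ends 11:00 → clear.
Panel Track: starts 12:30 at or after Fireside Chat ends 11:00 → clear.
Sponsor Block: starts 16:00 at or after Fireside Chat ends 11:00 → clear.
Invited Track: starts 16:30 at or after Fireside Chat ends 11:00 → clear.
Panel Address: starts 18:00 at or after Fireside Chat ends 11:00 → clear.
Fireside Chat overlaps Tutorial Chat.

No — it overlaps Tutorial Chat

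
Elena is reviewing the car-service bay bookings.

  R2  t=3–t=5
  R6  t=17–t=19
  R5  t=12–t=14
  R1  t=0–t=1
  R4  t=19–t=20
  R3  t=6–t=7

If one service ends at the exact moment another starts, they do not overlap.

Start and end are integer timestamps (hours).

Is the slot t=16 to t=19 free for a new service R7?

No — it overlaps R6

R1: ends t=1 at or before R7 starts t=16 → clear.
R2: ends t=5 at or before R7 starts t=16 → clear.
R3: ends t=7 at or before R7 starts t=16 → clear.
R5: ends t=14 at or before R7 starts t=16 → clear.
R6: starts t=17 before R7 ends t=19, and ends t=19 after R7 starts t=16 → overlap.
R4: starts t=19 at or after R7 ends t=19 → clear.
R7 overlaps R6.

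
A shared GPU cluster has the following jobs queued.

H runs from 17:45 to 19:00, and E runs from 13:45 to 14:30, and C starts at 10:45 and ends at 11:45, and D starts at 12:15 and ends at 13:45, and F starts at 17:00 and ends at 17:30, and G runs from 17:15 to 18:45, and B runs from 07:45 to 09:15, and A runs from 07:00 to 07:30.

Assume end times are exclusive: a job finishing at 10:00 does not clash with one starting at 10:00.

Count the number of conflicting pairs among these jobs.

Sorted by start: A, B, C, D, E, F, G, H.
B starts after A ends — done with A.
C starts after B ends — done with B.
D starts after C ends — done with C.
E starts exactly when D ends (back-to-back, no overlap) — done with D.
F starts after E ends — done with E.
G starts before F ends → F and G overlap.
H starts after F ends.
H starts before G ends → G and H overlap.
Overlapping pairs: F & G, G & H — 2 in total.

2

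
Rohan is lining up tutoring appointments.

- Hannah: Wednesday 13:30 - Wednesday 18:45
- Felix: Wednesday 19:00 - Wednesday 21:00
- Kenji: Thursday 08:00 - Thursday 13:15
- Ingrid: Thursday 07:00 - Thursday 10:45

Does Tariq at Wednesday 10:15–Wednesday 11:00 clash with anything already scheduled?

Hannah: starts Wednesday 13:30 at or after Tariq ends Wednesday 11:00 → clear.
Felix: starts Wednesday 19:00 at or after Tariq ends Wednesday 11:00 → clear.
Ingrid: starts Thursday 07:00 at or after Tariq ends Wednesday 11:00 → clear.
Kenji: starts Thursday 08:00 at or after Tariq ends Wednesday 11:00 → clear.

No — it doesn't clash with anything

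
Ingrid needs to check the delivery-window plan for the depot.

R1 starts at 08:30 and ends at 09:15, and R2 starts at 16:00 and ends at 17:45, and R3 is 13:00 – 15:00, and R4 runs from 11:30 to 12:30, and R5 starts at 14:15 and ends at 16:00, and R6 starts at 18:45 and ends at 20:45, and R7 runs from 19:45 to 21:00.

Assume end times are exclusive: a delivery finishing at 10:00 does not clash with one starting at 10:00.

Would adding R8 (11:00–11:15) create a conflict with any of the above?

No — it doesn't clash with anything

R1: ends 09:15 at or before R8 starts 11:00 → clear.
R4: starts 11:30 at or after R8 ends 11:15 → clear.
R3: starts 13:00 at or after R8 ends 11:15 → clear.
R5: starts 14:15 at or after R8 ends 11:15 → clear.
R2: starts 16:00 at or after R8 ends 11:15 → clear.
R6: starts 18:45 at or after R8 ends 11:15 → clear.
R7: starts 19:45 at or after R8 ends 11:15 → clear.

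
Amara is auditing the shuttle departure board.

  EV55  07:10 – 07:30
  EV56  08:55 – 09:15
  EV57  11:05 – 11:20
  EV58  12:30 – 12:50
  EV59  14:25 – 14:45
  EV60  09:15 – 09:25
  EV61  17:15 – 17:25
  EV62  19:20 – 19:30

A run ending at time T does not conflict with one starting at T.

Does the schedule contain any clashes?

Two intervals overlap when each starts before the other ends.
Sorted by start: EV55, EV56, EV60, EV57, EV58, EV59, EV61, EV62.
EV56 starts after EV55 ends; EV55 is clear from here.
EV60 starts exactly when EV56 ends (back-to-back, no overlap); EV56 is clear from here.
EV57 starts after EV60 ends; EV60 is clear from here.
EV58 starts after EV57 ends; EV57 is clear from here.
EV59 starts after EV58 ends; EV58 is clear from here.
EV61 starts after EV59 ends; EV59 is clear from here.
EV62 starts after EV61 ends.
Every pair is clear; the schedule has no overlaps.

No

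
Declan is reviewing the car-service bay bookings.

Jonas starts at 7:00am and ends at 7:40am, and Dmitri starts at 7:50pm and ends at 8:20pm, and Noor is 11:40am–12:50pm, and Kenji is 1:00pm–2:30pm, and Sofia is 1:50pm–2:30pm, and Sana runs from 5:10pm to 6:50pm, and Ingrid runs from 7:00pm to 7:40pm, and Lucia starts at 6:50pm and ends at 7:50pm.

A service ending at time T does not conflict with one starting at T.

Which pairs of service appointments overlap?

Sorted by start: Jonas, Noor, Kenji, Sofia, Sana, Lucia, Ingrid, Dmitri.
Noor starts after Jonas ends, so Jonas has no further overlaps.
Kenji starts after Noor ends, so Noor has no further overlaps.
Sofia starts before Kenji ends → Kenji and Sofia overlap.
Sana starts after Kenji ends, so Kenji has no further overlaps.
Sana starts after Sofia ends, so Sofia has no further overlaps.
Lucia starts exactly when Sana ends (back-to-back, no overlap), so Sana has no further overlaps.
Ingrid starts before Lucia ends → Lucia and Ingrid overlap.
Dmitri starts exactly when Lucia ends (back-to-back, no overlap).
Dmitri starts after Ingrid ends.

Ingrid & Lucia, Kenji & Sofia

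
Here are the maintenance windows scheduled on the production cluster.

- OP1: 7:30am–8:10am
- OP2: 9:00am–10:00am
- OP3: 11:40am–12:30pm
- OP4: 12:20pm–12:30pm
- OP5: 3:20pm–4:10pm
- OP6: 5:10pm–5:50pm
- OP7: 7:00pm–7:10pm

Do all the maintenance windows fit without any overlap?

Sorted by start: OP1, OP2, OP3, OP4, OP5, OP6, OP7.
OP2 starts after OP1 ends, so OP1 has no further overlaps.
OP3 starts after OP2 ends, so OP2 has no further overlaps.
OP4 starts before OP3 ends → OP3 and OP4 overlap.
That's a conflict, so the schedule is not conflict-free.

No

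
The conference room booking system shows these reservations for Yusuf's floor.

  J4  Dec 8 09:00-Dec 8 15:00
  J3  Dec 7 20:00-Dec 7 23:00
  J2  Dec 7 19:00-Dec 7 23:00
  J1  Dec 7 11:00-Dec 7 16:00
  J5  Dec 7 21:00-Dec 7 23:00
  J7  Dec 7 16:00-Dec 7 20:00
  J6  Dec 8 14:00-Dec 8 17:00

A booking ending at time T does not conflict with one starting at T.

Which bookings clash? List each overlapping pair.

J2 & J3, J2 & J5, J2 & J7, J3 & J5, J4 & J6

Sorted by start: J1, J7, J2, J3, J5, J4, J6.
J7 starts exactly when J1 ends (back-to-back, no overlap) — done with J1.
J2 starts before J7 ends → J7 and J2 overlap.
J3 starts exactly when J7 ends (back-to-back, no overlap) — done with J7.
J3 starts before J2 ends → J2 and J3 overlap.
J5 starts before J2 ends → J2 and J5 overlap.
J4 starts after J2 ends — done with J2.
J5 starts before J3 ends → J3 and J5 overlap.
J4 starts after J3 ends — done with J3.
J4 starts after J5 ends — done with J5.
J6 starts before J4 ends → J4 and J6 overlap.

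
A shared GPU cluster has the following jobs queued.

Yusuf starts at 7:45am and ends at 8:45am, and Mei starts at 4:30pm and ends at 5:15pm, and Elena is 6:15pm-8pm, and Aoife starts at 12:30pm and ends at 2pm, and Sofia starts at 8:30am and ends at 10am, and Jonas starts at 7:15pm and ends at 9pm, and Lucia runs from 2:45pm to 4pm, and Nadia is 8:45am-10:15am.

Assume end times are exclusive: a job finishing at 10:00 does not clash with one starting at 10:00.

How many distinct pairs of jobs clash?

3

Sorted by start: Yusuf, Sofia, Nadia, Aoife, Lucia, Mei, Elena, Jonas.
Sofia starts before Yusuf ends → Yusuf and Sofia overlap.
Nadia starts exactly when Yusuf ends (back-to-back, no overlap), so nothing later overlaps Yusuf either.
Nadia starts before Sofia ends → Sofia and Nadia overlap.
Aoife starts after Sofia ends, so nothing later overlaps Sofia either.
Aoife starts after Nadia ends, so nothing later overlaps Nadia either.
Lucia starts after Aoife ends, so nothing later overlaps Aoife either.
Mei starts after Lucia ends, so nothing later overlaps Lucia either.
Elena starts after Mei ends, so nothing later overlaps Mei either.
Jonas starts before Elena ends → Elena and Jonas overlap.
Overlapping pairs: Elena & Jonas, Nadia & Sofia, Sofia & Yusuf — 3 in total.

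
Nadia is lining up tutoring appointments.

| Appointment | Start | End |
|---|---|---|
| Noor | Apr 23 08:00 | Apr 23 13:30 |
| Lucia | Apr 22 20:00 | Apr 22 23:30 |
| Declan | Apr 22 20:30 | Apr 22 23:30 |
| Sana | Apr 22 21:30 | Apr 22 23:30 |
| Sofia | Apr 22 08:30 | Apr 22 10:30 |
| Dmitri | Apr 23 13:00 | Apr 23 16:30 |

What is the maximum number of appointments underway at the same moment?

Sort all start/end points and keep a running count:
Apr 22 08:30 start Sofia → 1
Apr 22 10:30 end Sofia → 0
Apr 22 20:00 start Lucia → 1
Apr 22 20:30 start Declan → 2
Apr 22 21:30 start Sana → 3
Apr 22 23:30 end Declan → 2
Apr 22 23:30 end Lucia → 1
Apr 22 23:30 end Sana → 0
Apr 23 08:00 start Noor → 1
Apr 23 13:00 start Dmitri → 2
Apr 23 13:30 end Noor → 1
Apr 23 16:30 end Dmitri → 0
Peak is 3, at Apr 22 21:30 (Declan, Lucia, Sana).

3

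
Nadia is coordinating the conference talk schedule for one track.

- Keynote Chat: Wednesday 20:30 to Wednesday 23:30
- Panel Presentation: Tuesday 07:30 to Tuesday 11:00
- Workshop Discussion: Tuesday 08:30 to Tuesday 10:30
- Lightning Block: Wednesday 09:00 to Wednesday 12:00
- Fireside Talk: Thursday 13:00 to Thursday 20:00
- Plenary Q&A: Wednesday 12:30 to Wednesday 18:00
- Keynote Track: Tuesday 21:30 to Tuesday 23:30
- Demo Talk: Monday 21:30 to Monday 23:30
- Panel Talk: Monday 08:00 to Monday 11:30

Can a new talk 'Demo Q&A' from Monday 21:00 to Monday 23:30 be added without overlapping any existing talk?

No — it overlaps Demo Talk

Panel Talk: ends Monday 11:30 at or before Demo Q&A starts Monday 21:00 → clear.
Demo Talk: starts Monday 21:30 before Demo Q&A ends Monday 23:30, and ends Monday 23:30 after Demo Q&A starts Monday 21:00 → overlap.
Panel Presentation: starts Tuesday 07:30 at or after Demo Q&A ends Monday 23:30 → clear.
Workshop Discussion: starts Tuesday 08:30 at or after Demo Q&A ends Monday 23:30 → clear.
Keynote Track: starts Tuesday 21:30 at or after Demo Q&A ends Monday 23:30 → clear.
Lightning Block: starts Wednesday 09:00 at or after Demo Q&A ends Monday 23:30 → clear.
Plenary Q&A: starts Wednesday 12:30 at or after Demo Q&A ends Monday 23:30 → clear.
Keynote Chat: starts Wednesday 20:30 at or after Demo Q&A ends Monday 23:30 → clear.
Fireside Talk: starts Thursday 13:00 at or after Demo Q&A ends Monday 23:30 → clear.
Demo Q&A overlaps Demo Talk.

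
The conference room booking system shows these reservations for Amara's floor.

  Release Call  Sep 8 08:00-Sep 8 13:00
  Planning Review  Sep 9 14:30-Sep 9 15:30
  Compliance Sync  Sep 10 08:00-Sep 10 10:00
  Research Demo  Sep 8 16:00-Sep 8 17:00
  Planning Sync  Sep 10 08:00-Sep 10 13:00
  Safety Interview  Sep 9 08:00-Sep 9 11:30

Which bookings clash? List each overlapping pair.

Compliance Sync & Planning Sync

Sorted by start: Release Call, Research Demo, Safety Interview, Planning Review, Planning Sync, Compliance Sync.
Research Demo starts after Release Call ends — done with Release Call.
Safety Interview starts after Research Demo ends — done with Research Demo.
Planning Review starts after Safety Interview ends — done with Safety Interview.
Planning Sync starts after Planning Review ends — done with Planning Review.
Compliance Sync starts before Planning Sync ends → Planning Sync and Compliance Sync overlap.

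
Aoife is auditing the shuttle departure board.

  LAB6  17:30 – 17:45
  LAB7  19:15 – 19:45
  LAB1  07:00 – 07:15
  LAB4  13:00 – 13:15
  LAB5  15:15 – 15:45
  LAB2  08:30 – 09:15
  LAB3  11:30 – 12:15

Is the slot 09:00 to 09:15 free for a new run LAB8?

LAB1: ends 07:15 at or before LAB8 starts 09:00 → clear.
LAB2: starts 08:30 before LAB8 ends 09:15, and ends 09:15 after LAB8 starts 09:00 → overlap.
LAB3: starts 11:30 at or after LAB8 ends 09:15 → clear.
LAB4: starts 13:00 at or after LAB8 ends 09:15 → clear.
LAB5: starts 15:15 at or after LAB8 ends 09:15 → clear.
LAB6: starts 17:30 at or after LAB8 ends 09:15 → clear.
LAB7: starts 19:15 at or after LAB8 ends 09:15 → clear.
LAB8 overlaps LAB2.

No — it overlaps LAB2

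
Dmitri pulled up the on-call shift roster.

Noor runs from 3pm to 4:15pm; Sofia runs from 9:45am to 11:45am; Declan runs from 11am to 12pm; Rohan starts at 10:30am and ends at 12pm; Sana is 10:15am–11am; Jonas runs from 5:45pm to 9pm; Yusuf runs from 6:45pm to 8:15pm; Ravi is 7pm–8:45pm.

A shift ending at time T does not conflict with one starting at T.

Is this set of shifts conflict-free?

No

Sorted by start: Sofia, Sana, Rohan, Declan, Noor, Jonas, Yusuf, Ravi.
Sana starts before Sofia ends → Sofia and Sana overlap.
That's a conflict, so the schedule is not conflict-free.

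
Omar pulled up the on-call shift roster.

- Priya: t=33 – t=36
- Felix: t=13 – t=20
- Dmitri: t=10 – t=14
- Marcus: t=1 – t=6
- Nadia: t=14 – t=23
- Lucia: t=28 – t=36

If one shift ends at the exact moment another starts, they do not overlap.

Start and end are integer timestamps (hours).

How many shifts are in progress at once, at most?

2

Walk through starts and ends in time order (an end at T is processed before a start at T):
t=1 start Marcus → 1
t=6 end Marcus → 0
t=10 start Dmitri → 1
t=13 start Felix → 2
t=14 end Dmitri → 1
t=14 start Nadia → 2
t=20 end Felix → 1
t=23 end Nadia → 0
t=28 start Lucia → 1
t=33 start Priya → 2
t=36 end Lucia → 1
t=36 end Priya → 0
Peak is 2, at t=13 (Dmitri, Felix).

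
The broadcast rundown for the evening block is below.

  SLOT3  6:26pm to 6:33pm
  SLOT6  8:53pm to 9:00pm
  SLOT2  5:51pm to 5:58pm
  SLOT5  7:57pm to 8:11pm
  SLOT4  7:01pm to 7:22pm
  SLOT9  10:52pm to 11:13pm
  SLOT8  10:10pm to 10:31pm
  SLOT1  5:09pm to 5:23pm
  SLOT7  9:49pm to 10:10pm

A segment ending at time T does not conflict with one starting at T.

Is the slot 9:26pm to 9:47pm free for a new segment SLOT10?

SLOT1: ends 5:23pm at or before SLOT10 starts 9:26pm → clear.
SLOT2: ends 5:58pm at or before SLOT10 starts 9:26pm → clear.
SLOT3: ends 6:33pm at or before SLOT10 starts 9:26pm → clear.
SLOT4: ends 7:22pm at or before SLOT10 starts 9:26pm → clear.
SLOT5: ends 8:11pm at or before SLOT10 starts 9:26pm → clear.
SLOT6: ends 9:00pm at or before SLOT10 starts 9:26pm → clear.
SLOT7: starts 9:49pm at or after SLOT10 ends 9:47pm → clear.
SLOT8: starts 10:10pm at or after SLOT10 ends 9:47pm → clear.
SLOT9: starts 10:52pm at or after SLOT10 ends 9:47pm → clear.

Yes — the slot is free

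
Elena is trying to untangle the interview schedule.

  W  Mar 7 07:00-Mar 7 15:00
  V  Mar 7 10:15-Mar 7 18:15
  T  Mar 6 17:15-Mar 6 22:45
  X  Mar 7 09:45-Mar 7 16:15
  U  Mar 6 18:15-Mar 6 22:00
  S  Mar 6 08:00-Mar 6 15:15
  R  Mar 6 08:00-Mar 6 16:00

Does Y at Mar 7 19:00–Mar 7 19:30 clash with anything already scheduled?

R: ends Mar 6 16:00 at or before Y starts Mar 7 19:00 → clear.
S: ends Mar 6 15:15 at or before Y starts Mar 7 19:00 → clear.
T: ends Mar 6 22:45 at or before Y starts Mar 7 19:00 → clear.
U: ends Mar 6 22:00 at or before Y starts Mar 7 19:00 → clear.
W: ends Mar 7 15:00 at or before Y starts Mar 7 19:00 → clear.
X: ends Mar 7 16:15 at or before Y starts Mar 7 19:00 → clear.
V: ends Mar 7 18:15 at or before Y starts Mar 7 19:00 → clear.

No — it doesn't clash with anything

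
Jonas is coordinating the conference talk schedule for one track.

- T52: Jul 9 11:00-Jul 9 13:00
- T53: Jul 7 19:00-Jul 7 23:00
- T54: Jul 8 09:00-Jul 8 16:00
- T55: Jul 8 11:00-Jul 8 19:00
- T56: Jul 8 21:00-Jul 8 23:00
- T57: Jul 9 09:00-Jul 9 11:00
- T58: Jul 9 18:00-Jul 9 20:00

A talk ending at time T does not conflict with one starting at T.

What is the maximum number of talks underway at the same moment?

2

Walk through starts and ends in time order (an end at T is processed before a start at T):
Jul 7 19:00 start T53 → 1
Jul 7 23:00 end T53 → 0
Jul 8 09:00 start T54 → 1
Jul 8 11:00 start T55 → 2
Jul 8 16:00 end T54 → 1
Jul 8 19:00 end T55 → 0
Jul 8 21:00 start T56 → 1
Jul 8 23:00 end T56 → 0
Jul 9 09:00 start T57 → 1
Jul 9 11:00 end T57 → 0
Jul 9 11:00 start T52 → 1
Jul 9 13:00 end T52 → 0
Jul 9 18:00 start T58 → 1
Jul 9 20:00 end T58 → 0
Peak is 2, at Jul 8 11:00 (T54, T55).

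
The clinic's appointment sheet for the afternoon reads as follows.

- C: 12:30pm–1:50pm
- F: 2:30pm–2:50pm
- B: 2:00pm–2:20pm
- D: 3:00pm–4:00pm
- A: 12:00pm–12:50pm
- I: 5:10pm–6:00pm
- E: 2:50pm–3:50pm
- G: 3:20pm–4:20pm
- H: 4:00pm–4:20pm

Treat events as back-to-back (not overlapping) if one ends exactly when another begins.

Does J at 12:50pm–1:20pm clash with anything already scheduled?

A: ends 12:50pm at or before J starts 12:50pm → clear.
C: starts 12:30pm before J ends 1:20pm, and ends 1:50pm after J starts 12:50pm → overlap.
B: starts 2:00pm at or after J ends 1:20pm → clear.
F: starts 2:30pm at or after J ends 1:20pm → clear.
E: starts 2:50pm at or after J ends 1:20pm → clear.
D: starts 3:00pm at or after J ends 1:20pm → clear.
G: starts 3:20pm at or after J ends 1:20pm → clear.
H: starts 4:00pm at or after J ends 1:20pm → clear.
I: starts 5:10pm at or after J ends 1:20pm → clear.
J overlaps C.

Yes — it overlaps C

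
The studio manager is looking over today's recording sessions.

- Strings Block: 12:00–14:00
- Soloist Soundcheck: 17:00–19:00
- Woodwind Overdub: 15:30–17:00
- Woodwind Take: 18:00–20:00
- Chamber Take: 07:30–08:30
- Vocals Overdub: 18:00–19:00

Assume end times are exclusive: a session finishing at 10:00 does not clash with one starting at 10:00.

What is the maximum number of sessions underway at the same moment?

3

Sweep the timeline, counting +1 at each start and −1 at each end (ends before starts at a tie):
07:30 start Chamber Take → 1
08:30 end Chamber Take → 0
12:00 start Strings Block → 1
14:00 end Strings Block → 0
15:30 start Woodwind Overdub → 1
17:00 end Woodwind Overdub → 0
17:00 start Soloist Soundcheck → 1
18:00 start Vocals Overdub → 2
18:00 start Woodwind Take → 3
19:00 end Soloist Soundcheck → 2
19:00 end Vocals Overdub → 1
20:00 end Woodwind Take → 0
Peak is 3, at 18:00 (Soloist Soundcheck, Vocals Overdub, Woodwind Take).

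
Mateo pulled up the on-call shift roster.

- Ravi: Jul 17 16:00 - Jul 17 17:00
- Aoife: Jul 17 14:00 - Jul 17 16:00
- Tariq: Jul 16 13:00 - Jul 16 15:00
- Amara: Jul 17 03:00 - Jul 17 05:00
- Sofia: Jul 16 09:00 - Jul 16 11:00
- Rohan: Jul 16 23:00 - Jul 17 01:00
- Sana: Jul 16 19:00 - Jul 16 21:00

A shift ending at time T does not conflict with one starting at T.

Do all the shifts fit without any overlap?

Sorted by start: Sofia, Tariq, Sana, Rohan, Amara, Aoife, Ravi.
Tariq starts after Sofia ends; Sofia is clear from here.
Sana starts after Tariq ends; Tariq is clear from here.
Rohan starts after Sana ends; Sana is clear from here.
Amara starts after Rohan ends; Rohan is clear from here.
Aoife starts after Amara ends; Amara is clear from here.
Ravi starts exactly when Aoife ends (back-to-back, no overlap).
Every pair is clear; the schedule has no overlaps.

Yes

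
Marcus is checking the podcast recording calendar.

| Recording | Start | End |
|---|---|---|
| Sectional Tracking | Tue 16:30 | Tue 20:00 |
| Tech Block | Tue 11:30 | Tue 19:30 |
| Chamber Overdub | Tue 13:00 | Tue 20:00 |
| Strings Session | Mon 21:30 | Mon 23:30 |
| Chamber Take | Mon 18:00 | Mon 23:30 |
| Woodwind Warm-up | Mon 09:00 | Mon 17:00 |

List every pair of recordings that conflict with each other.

Chamber Overdub & Sectional Tracking, Chamber Overdub & Tech Block, Chamber Take & Strings Session, Sectional Tracking & Tech Block

Check each pair: they overlap iff neither finishes before the other starts.
Sorted by start: Woodwind Warm-up, Chamber Take, Strings Session, Tech Block, Chamber Overdub, Sectional Tracking.
Chamber Take starts after Woodwind Warm-up ends; Woodwind Warm-up is clear from here.
Strings Session starts before Chamber Take ends → Chamber Take and Strings Session overlap.
Tech Block starts after Chamber Take ends; Chamber Take is clear from here.
Tech Block starts after Strings Session ends; Strings Session is clear from here.
Chamber Overdub starts before Tech Block ends → Tech Block and Chamber Overdub overlap.
Sectional Tracking starts before Tech Block ends → Tech Block and Sectional Tracking overlap.
Sectional Tracking starts before Chamber Overdub ends → Chamber Overdub and Sectional Tracking overlap.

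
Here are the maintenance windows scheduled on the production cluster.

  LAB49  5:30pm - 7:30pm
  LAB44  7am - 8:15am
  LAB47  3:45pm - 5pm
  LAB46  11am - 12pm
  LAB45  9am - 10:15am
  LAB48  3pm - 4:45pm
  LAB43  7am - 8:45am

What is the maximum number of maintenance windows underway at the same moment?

2

Sweep the timeline, counting +1 at each start and −1 at each end (ends before starts at a tie):
7am start LAB43 → 1
7am start LAB44 → 2
8:15am end LAB44 → 1
8:45am end LAB43 → 0
9am start LAB45 → 1
10:15am end LAB45 → 0
11am start LAB46 → 1
12pm end LAB46 → 0
3pm start LAB48 → 1
3:45pm start LAB47 → 2
4:45pm end LAB48 → 1
5pm end LAB47 → 0
5:30pm start LAB49 → 1
7:30pm end LAB49 → 0
Peak is 2, at 7am (LAB43, LAB44).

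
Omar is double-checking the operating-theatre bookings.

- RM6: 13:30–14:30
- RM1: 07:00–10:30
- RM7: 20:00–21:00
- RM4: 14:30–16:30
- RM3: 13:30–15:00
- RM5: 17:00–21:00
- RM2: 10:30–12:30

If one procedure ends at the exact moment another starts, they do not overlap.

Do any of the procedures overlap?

Sorted by start: RM1, RM2, RM3, RM6, RM4, RM5, RM7.
RM2 starts exactly when RM1 ends (back-to-back, no overlap); RM1 is clear from here.
RM3 starts after RM2 ends; RM2 is clear from here.
RM6 starts before RM3 ends → RM3 and RM6 overlap.
That's a conflict, so the schedule is not conflict-free.

Yes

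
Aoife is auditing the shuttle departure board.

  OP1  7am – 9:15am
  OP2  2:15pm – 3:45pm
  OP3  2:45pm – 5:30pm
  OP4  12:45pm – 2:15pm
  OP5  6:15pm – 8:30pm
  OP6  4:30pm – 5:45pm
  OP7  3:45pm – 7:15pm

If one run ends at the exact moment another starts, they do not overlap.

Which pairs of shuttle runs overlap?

Sorted by start: OP1, OP4, OP2, OP3, OP7, OP6, OP5.
OP4 starts after OP1 ends, so OP1 has no further overlaps.
OP2 starts exactly when OP4 ends (back-to-back, no overlap), so OP4 has no further overlaps.
OP3 starts before OP2 ends → OP2 and OP3 overlap.
OP7 starts exactly when OP2 ends (back-to-back, no overlap), so OP2 has no further overlaps.
OP7 starts before OP3 ends → OP3 and OP7 overlap.
OP6 starts before OP3 ends → OP3 and OP6 overlap.
OP5 starts after OP3 ends.
OP6 starts before OP7 ends → OP7 and OP6 overlap.
OP5 starts before OP7 ends → OP7 and OP5 overlap.
OP5 starts after OP6 ends.

OP2 & OP3, OP3 & OP6, OP3 & OP7, OP5 & OP7, OP6 & OP7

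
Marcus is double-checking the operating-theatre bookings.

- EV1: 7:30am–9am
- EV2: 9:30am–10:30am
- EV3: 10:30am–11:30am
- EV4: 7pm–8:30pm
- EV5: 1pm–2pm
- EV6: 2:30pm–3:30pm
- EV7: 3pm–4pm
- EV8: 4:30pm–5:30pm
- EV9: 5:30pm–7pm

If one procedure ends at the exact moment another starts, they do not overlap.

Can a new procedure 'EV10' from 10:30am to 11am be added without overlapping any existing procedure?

EV1: ends 9am at or before EV10 starts 10:30am → clear.
EV2: ends 10:30am at or before EV10 starts 10:30am → clear.
EV3: starts 10:30am before EV10 ends 11am, and ends 11:30am after EV10 starts 10:30am → overlap.
EV5: starts 1pm at or after EV10 ends 11am → clear.
EV6: starts 2:30pm at or after EV10 ends 11am → clear.
EV7: starts 3pm at or after EV10 ends 11am → clear.
EV8: starts 4:30pm at or after EV10 ends 11am → clear.
EV9: starts 5:30pm at or after EV10 ends 11am → clear.
EV4: starts 7pm at or after EV10 ends 11am → clear.
EV10 overlaps EV3.

No — it overlaps EV3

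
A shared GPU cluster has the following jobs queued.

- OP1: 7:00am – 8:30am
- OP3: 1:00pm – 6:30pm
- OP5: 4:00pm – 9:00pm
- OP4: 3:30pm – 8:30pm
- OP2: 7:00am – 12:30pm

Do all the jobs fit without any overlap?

Sorted by start: OP1, OP2, OP3, OP4, OP5.
OP2 starts before OP1 ends → OP1 and OP2 overlap.
That's a conflict, so the schedule is not conflict-free.

No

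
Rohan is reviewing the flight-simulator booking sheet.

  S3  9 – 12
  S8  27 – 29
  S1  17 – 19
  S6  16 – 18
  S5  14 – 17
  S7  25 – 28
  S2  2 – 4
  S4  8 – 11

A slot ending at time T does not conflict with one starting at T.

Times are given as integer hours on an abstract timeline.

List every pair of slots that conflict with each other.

S1 & S6, S3 & S4, S5 & S6, S7 & S8

Sorted by start: S2, S4, S3, S5, S6, S1, S7, S8.
S4 starts after S2 ends — done with S2.
S3 starts before S4 ends → S4 and S3 overlap.
S5 starts after S4 ends — done with S4.
S5 starts after S3 ends — done with S3.
S6 starts before S5 ends → S5 and S6 overlap.
S1 starts exactly when S5 ends (back-to-back, no overlap) — done with S5.
S1 starts before S6 ends → S6 and S1 overlap.
S7 starts after S6 ends — done with S6.
S7 starts after S1 ends — done with S1.
S8 starts before S7 ends → S7 and S8 overlap.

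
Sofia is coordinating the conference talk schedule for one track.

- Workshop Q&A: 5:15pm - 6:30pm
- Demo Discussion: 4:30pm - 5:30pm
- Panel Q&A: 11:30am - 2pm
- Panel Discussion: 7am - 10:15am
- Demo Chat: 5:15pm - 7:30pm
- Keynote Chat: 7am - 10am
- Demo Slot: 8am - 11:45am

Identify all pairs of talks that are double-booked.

Check each pair: they overlap iff neither finishes before the other starts.
Sorted by start: Panel Discussion, Keynote Chat, Demo Slot, Panel Q&A, Demo Discussion, Demo Chat, Workshop Q&A.
Keynote Chat starts before Panel Discussion ends → Panel Discussion and Keynote Chat overlap.
Demo Slot starts before Panel Discussion ends → Panel Discussion and Demo Slot overlap.
Panel Q&A starts after Panel Discussion ends, so nothing later overlaps Panel Discussion either.
Demo Slot starts before Keynote Chat ends → Keynote Chat and Demo Slot overlap.
Panel Q&A starts after Keynote Chat ends, so nothing later overlaps Keynote Chat either.
Panel Q&A starts before Demo Slot ends → Demo Slot and Panel Q&A overlap.
Demo Discussion starts after Demo Slot ends, so nothing later overlaps Demo Slot either.
Demo Discussion starts after Panel Q&A ends, so nothing later overlaps Panel Q&A either.
Demo Chat starts before Demo Discussion ends → Demo Discussion and Demo Chat overlap.
Workshop Q&A starts before Demo Discussion ends → Demo Discussion and Workshop Q&A overlap.
Workshop Q&A starts before Demo Chat ends → Demo Chat and Workshop Q&A overlap.

Demo Chat & Demo Discussion, Demo Chat & Workshop Q&A, Demo Discussion & Workshop Q&A, Demo Slot & Keynote Chat, Demo Slot & Panel Discussion, Demo Slot & Panel Q&A, Keynote Chat & Panel Discussion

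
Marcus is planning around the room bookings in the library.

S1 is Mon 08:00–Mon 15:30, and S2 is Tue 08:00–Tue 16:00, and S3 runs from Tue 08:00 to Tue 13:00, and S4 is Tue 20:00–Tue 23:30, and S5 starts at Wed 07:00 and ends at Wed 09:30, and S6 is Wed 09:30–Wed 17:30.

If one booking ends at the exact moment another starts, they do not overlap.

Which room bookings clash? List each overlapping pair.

S2 & S3

Sorted by start: S1, S2, S3, S4, S5, S6.
S2 starts after S1 ends, so nothing later overlaps S1 either.
S3 starts before S2 ends → S2 and S3 overlap.
S4 starts after S2 ends, so nothing later overlaps S2 either.
S4 starts after S3 ends, so nothing later overlaps S3 either.
S5 starts after S4 ends, so nothing later overlaps S4 either.
S6 starts exactly when S5 ends (back-to-back, no overlap).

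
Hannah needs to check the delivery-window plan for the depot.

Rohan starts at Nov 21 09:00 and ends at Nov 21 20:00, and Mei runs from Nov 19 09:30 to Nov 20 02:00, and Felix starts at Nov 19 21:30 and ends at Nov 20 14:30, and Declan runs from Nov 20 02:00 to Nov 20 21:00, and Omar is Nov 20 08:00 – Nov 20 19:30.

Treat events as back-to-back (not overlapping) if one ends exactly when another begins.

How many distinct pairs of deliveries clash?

4

Sorted by start: Mei, Felix, Declan, Omar, Rohan.
Felix starts before Mei ends → Mei and Felix overlap.
Declan starts exactly when Mei ends (back-to-back, no overlap) — done with Mei.
Declan starts before Felix ends → Felix and Declan overlap.
Omar starts before Felix ends → Felix and Omar overlap.
Rohan starts after Felix ends.
Omar starts before Declan ends → Declan and Omar overlap.
Rohan starts after Declan ends.
Rohan starts after Omar ends.
Overlapping pairs: Declan & Felix, Declan & Omar, Felix & Mei, Felix & Omar — 4 in total.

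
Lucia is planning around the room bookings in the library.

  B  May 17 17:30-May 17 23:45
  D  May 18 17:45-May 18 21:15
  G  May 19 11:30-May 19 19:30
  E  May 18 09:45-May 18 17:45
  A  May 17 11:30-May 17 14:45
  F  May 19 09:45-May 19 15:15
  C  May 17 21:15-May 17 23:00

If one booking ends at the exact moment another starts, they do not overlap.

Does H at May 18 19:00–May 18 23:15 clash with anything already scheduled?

Yes — it overlaps D

A: ends May 17 14:45 at or before H starts May 18 19:00 → clear.
B: ends May 17 23:45 at or before H starts May 18 19:00 → clear.
C: ends May 17 23:00 at or before H starts May 18 19:00 → clear.
E: ends May 18 17:45 at or before H starts May 18 19:00 → clear.
D: starts May 18 17:45 before H ends May 18 23:15, and ends May 18 21:15 after H starts May 18 19:00 → overlap.
F: starts May 19 09:45 at or after H ends May 18 23:15 → clear.
G: starts May 19 11:30 at or after H ends May 18 23:15 → clear.
H overlaps D.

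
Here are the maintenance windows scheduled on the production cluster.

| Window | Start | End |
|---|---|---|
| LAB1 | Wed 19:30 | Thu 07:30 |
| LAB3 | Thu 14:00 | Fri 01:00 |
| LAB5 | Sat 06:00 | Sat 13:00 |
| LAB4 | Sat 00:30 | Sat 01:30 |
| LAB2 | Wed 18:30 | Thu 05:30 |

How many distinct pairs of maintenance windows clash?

Sorted by start: LAB2, LAB1, LAB3, LAB4, LAB5.
LAB1 starts before LAB2 ends → LAB2 and LAB1 overlap.
LAB3 starts after LAB2 ends, so LAB2 has no further overlaps.
LAB3 starts after LAB1 ends, so LAB1 has no further overlaps.
LAB4 starts after LAB3 ends, so LAB3 has no further overlaps.
LAB5 starts after LAB4 ends.
Overlapping pairs: LAB1 & LAB2 — 1 in total.

1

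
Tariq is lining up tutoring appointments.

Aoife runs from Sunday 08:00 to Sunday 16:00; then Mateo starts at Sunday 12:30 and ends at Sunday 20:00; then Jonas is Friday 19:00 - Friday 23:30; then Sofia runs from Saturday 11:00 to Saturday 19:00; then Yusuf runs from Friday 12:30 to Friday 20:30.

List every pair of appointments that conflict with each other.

Sorted by start: Yusuf, Jonas, Sofia, Aoife, Mateo.
Jonas starts before Yusuf ends → Yusuf and Jonas overlap.
Sofia starts after Yusuf ends, so Yusuf has no further overlaps.
Sofia starts after Jonas ends, so Jonas has no further overlaps.
Aoife starts after Sofia ends, so Sofia has no further overlaps.
Mateo starts before Aoife ends → Aoife and Mateo overlap.

Aoife & Mateo, Jonas & Yusuf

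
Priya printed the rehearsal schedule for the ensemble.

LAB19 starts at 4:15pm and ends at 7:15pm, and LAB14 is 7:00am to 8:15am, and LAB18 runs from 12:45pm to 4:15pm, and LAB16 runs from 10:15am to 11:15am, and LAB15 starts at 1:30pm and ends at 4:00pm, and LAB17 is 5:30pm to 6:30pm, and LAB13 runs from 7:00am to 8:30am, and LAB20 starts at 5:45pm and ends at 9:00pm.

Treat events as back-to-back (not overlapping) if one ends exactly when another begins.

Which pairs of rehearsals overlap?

LAB13 & LAB14, LAB15 & LAB18, LAB17 & LAB19, LAB17 & LAB20, LAB19 & LAB20

Sorted by start: LAB13, LAB14, LAB16, LAB18, LAB15, LAB19, LAB17, LAB20.
LAB14 starts before LAB13 ends → LAB13 and LAB14 overlap.
LAB16 starts after LAB13 ends — done with LAB13.
LAB16 starts after LAB14 ends — done with LAB14.
LAB18 starts after LAB16 ends — done with LAB16.
LAB15 starts before LAB18 ends → LAB18 and LAB15 overlap.
LAB19 starts exactly when LAB18 ends (back-to-back, no overlap) — done with LAB18.
LAB19 starts after LAB15 ends — done with LAB15.
LAB17 starts before LAB19 ends → LAB19 and LAB17 overlap.
LAB20 starts before LAB19 ends → LAB19 and LAB20 overlap.
LAB20 starts before LAB17 ends → LAB17 and LAB20 overlap.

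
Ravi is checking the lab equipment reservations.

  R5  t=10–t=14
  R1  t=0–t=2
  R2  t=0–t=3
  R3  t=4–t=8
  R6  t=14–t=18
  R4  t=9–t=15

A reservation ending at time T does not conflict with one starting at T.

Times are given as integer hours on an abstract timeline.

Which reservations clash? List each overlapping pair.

R1 & R2, R4 & R5, R4 & R6

Sorted by start: R1, R2, R3, R4, R5, R6.
R2 starts before R1 ends → R1 and R2 overlap.
R3 starts after R1 ends; R1 is clear from here.
R3 starts after R2 ends; R2 is clear from here.
R4 starts after R3 ends; R3 is clear from here.
R5 starts before R4 ends → R4 and R5 overlap.
R6 starts before R4 ends → R4 and R6 overlap.
R6 starts exactly when R5 ends (back-to-back, no overlap).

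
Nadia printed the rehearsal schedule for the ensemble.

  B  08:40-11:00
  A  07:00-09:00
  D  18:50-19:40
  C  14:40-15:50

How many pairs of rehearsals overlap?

Sorted by start: A, B, C, D.
B starts before A ends → A and B overlap.
C starts after A ends; A is clear from here.
C starts after B ends; B is clear from here.
D starts after C ends.
Overlapping pairs: A & B — 1 in total.

1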